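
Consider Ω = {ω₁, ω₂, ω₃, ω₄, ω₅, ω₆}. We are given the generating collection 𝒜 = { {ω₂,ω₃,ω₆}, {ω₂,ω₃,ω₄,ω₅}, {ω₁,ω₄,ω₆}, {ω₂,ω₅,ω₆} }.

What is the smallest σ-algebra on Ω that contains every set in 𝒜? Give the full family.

Begin from { {}, {ω₁,ω₄,ω₆}, {ω₂,ω₃,ω₆}, {ω₂,ω₅,ω₆}, {ω₂,ω₃,ω₄,ω₅}, Ω } (that is, 𝒜 plus ∅ and Ω).
Round 1. New:
  {ω₁,ω₆}  = {ω₂,ω₃,ω₄,ω₅}ᶜ
  {ω₁,ω₃,ω₄}  = {ω₂,ω₅,ω₆}ᶜ
  {ω₁,ω₄,ω₅}  = {ω₂,ω₃,ω₆}ᶜ
  {ω₂,ω₃,ω₅}  = {ω₁,ω₄,ω₆}ᶜ
  {ω₂,ω₃,ω₅,ω₆}  = {ω₂,ω₃,ω₆} ∪ {ω₂,ω₅,ω₆}
  {ω₁,ω₂,ω₃,ω₄,ω₆}  = {ω₂,ω₃,ω₆} ∪ {ω₁,ω₄,ω₆}
  {ω₁,ω₂,ω₄,ω₅,ω₆}  = {ω₁,ω₄,ω₆} ∪ {ω₂,ω₅,ω₆}
  {ω₂,ω₃,ω₄,ω₅,ω₆}  = {ω₂,ω₃,ω₆} ∪ {ω₂,ω₃,ω₄,ω₅}
  |family| = 14
Round 2 (11 new):
  {ω₁}  = {ω₂,ω₃,ω₄,ω₅,ω₆}ᶜ
  {ω₃}  = {ω₁,ω₂,ω₄,ω₅,ω₆}ᶜ
  {ω₅}  = {ω₁,ω₂,ω₃,ω₄,ω₆}ᶜ
  {ω₁,ω₄}  = {ω₂,ω₃,ω₅,ω₆}ᶜ
  {ω₁,ω₂,ω₃,ω₆}  = {ω₁,ω₆} ∪ {ω₂,ω₃,ω₆}
  {ω₁,ω₂,ω₅,ω₆}  = {ω₁,ω₆} ∪ {ω₂,ω₅,ω₆}
  {ω₁,ω₃,ω₄,ω₅}  = {ω₁,ω₄,ω₅} ∪ {ω₁,ω₃,ω₄}
  {ω₁,ω₃,ω₄,ω₆}  = {ω₁,ω₆} ∪ {ω₁,ω₃,ω₄}
  {ω₁,ω₄,ω₅,ω₆}  = {ω₁,ω₄,ω₅} ∪ {ω₁,ω₆}
  {ω₁,ω₂,ω₃,ω₄,ω₅}  = {ω₁,ω₄,ω₅} ∪ {ω₂,ω₃,ω₄,ω₅}
  {ω₁,ω₂,ω₃,ω₅,ω₆}  = {ω₁,ω₆} ∪ {ω₂,ω₃,ω₅}
  |family| = 25
Round 3: +14 →
  {ω₄}  = {ω₁,ω₂,ω₃,ω₅,ω₆}ᶜ
  {ω₆}  = {ω₁,ω₂,ω₃,ω₄,ω₅}ᶜ
  {ω₁,ω₃}  = {ω₃} ∪ {ω₁}
  {ω₁,ω₅}  = {ω₅} ∪ {ω₁}
  {ω₂,ω₃}  = {ω₁,ω₄,ω₅,ω₆}ᶜ
  {ω₂,ω₅}  = {ω₁,ω₃,ω₄,ω₆}ᶜ
  {ω₂,ω₆}  = {ω₁,ω₃,ω₄,ω₅}ᶜ
  {ω₃,ω₄}  = {ω₁,ω₂,ω₅,ω₆}ᶜ
  {ω₃,ω₅}  = {ω₅} ∪ {ω₃}
  {ω₄,ω₅}  = {ω₁,ω₂,ω₃,ω₆}ᶜ
  {ω₁,ω₃,ω₆}  = {ω₁,ω₆} ∪ {ω₃}
  {ω₁,ω₅,ω₆}  = {ω₁,ω₆} ∪ {ω₅}
  {ω₁,ω₂,ω₃,ω₅}  = {ω₂,ω₃,ω₅} ∪ {ω₁}
  {ω₁,ω₃,ω₄,ω₅,ω₆}  = {ω₁,ω₆} ∪ {ω₁,ω₃,ω₄,ω₅}
  |family| = 39
Round 4. New:
  {ω₂}  = {ω₁,ω₃,ω₄,ω₅,ω₆}ᶜ
  {ω₃,ω₆}  = {ω₃} ∪ {ω₆}
  {ω₄,ω₆}  = {ω₁,ω₂,ω₃,ω₅}ᶜ
  {ω₅,ω₆}  = {ω₆} ∪ {ω₅}
  {ω₁,ω₂,ω₃}  = {ω₁,ω₃} ∪ {ω₂,ω₃}
  {ω₁,ω₂,ω₅}  = {ω₁} ∪ {ω₂,ω₅}
  {ω₁,ω₂,ω₆}  = {ω₁,ω₆} ∪ {ω₂,ω₆}
  {ω₁,ω₃,ω₅}  = {ω₁,ω₃} ∪ {ω₃,ω₅}
  {ω₂,ω₃,ω₄}  = {ω₁,ω₅,ω₆}ᶜ
  {ω₂,ω₄,ω₅}  = {ω₁,ω₃,ω₆}ᶜ
  {ω₂,ω₄,ω₆}  = {ω₂,ω₆} ∪ {ω₄}
  {ω₃,ω₄,ω₅}  = {ω₃,ω₄} ∪ {ω₄,ω₅}
  {ω₃,ω₄,ω₆}  = {ω₃,ω₄} ∪ {ω₆}
  {ω₃,ω₅,ω₆}  = {ω₃,ω₅} ∪ {ω₆}
  {ω₄,ω₅,ω₆}  = {ω₄,ω₅} ∪ {ω₆}
  {ω₁,ω₂,ω₃,ω₄}  = {ω₂,ω₃} ∪ {ω₁,ω₃,ω₄}
  {ω₁,ω₂,ω₄,ω₅}  = {ω₂,ω₅} ∪ {ω₁,ω₄}
  {ω₁,ω₂,ω₄,ω₆}  = {ω₃,ω₅}ᶜ
  {ω₁,ω₃,ω₅,ω₆}  = {ω₁,ω₃,ω₆} ∪ {ω₁,ω₅,ω₆}
  {ω₂,ω₃,ω₄,ω₆}  = {ω₁,ω₅}ᶜ
  {ω₂,ω₄,ω₅,ω₆}  = {ω₁,ω₃}ᶜ
  |family| = 60
Round 5: 4 new —
  {ω₁,ω₂}  = {ω₂} ∪ {ω₁}
  {ω₂,ω₄}  = {ω₁,ω₃,ω₅,ω₆}ᶜ
  {ω₁,ω₂,ω₄}  = {ω₃,ω₅,ω₆}ᶜ
  {ω₃,ω₄,ω₅,ω₆}  = {ω₃,ω₄,ω₅} ∪ {ω₅,ω₆}
  |family| = 64
Round 6: closed — nothing new.

Hence σ(𝒜) has 64 members: { {}, {ω₁}, {ω₂}, {ω₃}, {ω₄}, {ω₅}, {ω₆}, {ω₁,ω₂}, {ω₁,ω₃}, {ω₁,ω₄}, {ω₁,ω₅}, {ω₁,ω₆}, {ω₂,ω₃}, {ω₂,ω₄}, {ω₂,ω₅}, {ω₂,ω₆}, {ω₃,ω₄}, {ω₃,ω₅}, {ω₃,ω₆}, {ω₄,ω₅}, {ω₄,ω₆}, {ω₅,ω₆}, {ω₁,ω₂,ω₃}, {ω₁,ω₂,ω₄}, {ω₁,ω₂,ω₅}, {ω₁,ω₂,ω₆}, {ω₁,ω₃,ω₄}, {ω₁,ω₃,ω₅}, {ω₁,ω₃,ω₆}, {ω₁,ω₄,ω₅}, {ω₁,ω₄,ω₆}, {ω₁,ω₅,ω₆}, {ω₂,ω₃,ω₄}, {ω₂,ω₃,ω₅}, {ω₂,ω₃,ω₆}, {ω₂,ω₄,ω₅}, {ω₂,ω₄,ω₆}, {ω₂,ω₅,ω₆}, {ω₃,ω₄,ω₅}, {ω₃,ω₄,ω₆}, {ω₃,ω₅,ω₆}, {ω₄,ω₅,ω₆}, {ω₁,ω₂,ω₃,ω₄}, {ω₁,ω₂,ω₃,ω₅}, {ω₁,ω₂,ω₃,ω₆}, {ω₁,ω₂,ω₄,ω₅}, {ω₁,ω₂,ω₄,ω₆}, {ω₁,ω₂,ω₅,ω₆}, {ω₁,ω₃,ω₄,ω₅}, {ω₁,ω₃,ω₄,ω₆}, {ω₁,ω₃,ω₅,ω₆}, {ω₁,ω₄,ω₅,ω₆}, {ω₂,ω₃,ω₄,ω₅}, {ω₂,ω₃,ω₄,ω₆}, {ω₂,ω₃,ω₅,ω₆}, {ω₂,ω₄,ω₅,ω₆}, {ω₃,ω₄,ω₅,ω₆}, {ω₁,ω₂,ω₃,ω₄,ω₅}, {ω₁,ω₂,ω₃,ω₄,ω₆}, {ω₁,ω₂,ω₃,ω₅,ω₆}, {ω₁,ω₂,ω₄,ω₅,ω₆}, {ω₁,ω₃,ω₄,ω₅,ω₆}, {ω₂,ω₃,ω₄,ω₅,ω₆}, Ω }.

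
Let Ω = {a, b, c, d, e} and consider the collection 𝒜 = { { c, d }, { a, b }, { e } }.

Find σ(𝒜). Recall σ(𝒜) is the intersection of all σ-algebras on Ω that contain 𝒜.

σ(𝒜) (8 sets): { ∅, { e }, { a, b }, { c, d }, { a, b, e }, { c, d, e }, { a, b, c, d }, Ω }

Working:
Take S₀ = 𝒜 ∪ {∅, Ω} = { ∅, { e }, { a, b }, { c, d }, Ω }.
Step 1: 3 new —
  { a, b, e }  = ᶜ of { c, d }
  { c, d, e }  = ᶜ of { a, b }
  { a, b, c, d }  = ᶜ of { e }
  |family| = 8
Step 2 adds nothing — fixpoint reached.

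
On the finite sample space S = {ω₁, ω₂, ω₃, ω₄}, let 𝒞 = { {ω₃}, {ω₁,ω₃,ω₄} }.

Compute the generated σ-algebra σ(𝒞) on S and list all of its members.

σ(𝒞) (8 sets): { {}, {ω₂}, {ω₃}, {ω₁,ω₄}, {ω₂,ω₃}, {ω₁,ω₂,ω₄}, {ω₁,ω₃,ω₄}, S }

Check:
Begin from { {}, {ω₃}, {ω₁,ω₃,ω₄}, S } (that is, 𝒞 plus ∅ and S).
Round 1. New:
  {ω₂}  = ᶜ of {ω₁,ω₃,ω₄}
  {ω₁,ω₂,ω₄}  = ᶜ of {ω₃}
Round 2. New:
  {ω₂,ω₃}  = {ω₃} ∪ {ω₂}
Round 3: +1 →
  {ω₁,ω₄}  = ᶜ of {ω₂,ω₃}
After Round 4 the family is unchanged; done.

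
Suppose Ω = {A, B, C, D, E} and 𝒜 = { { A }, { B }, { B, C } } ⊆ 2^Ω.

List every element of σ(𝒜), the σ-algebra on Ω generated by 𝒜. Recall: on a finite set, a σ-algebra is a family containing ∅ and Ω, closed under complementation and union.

Seed the family with 𝒜 together with ∅ and Ω: { {}, { A }, { B }, { B, C }, Ω }.
Pass 1 (5 new):
  { A, B }  = { B } ∪ { A }
  { A, B, C }  = { B, C } ∪ { A }
  { A, D, E }  = Ω∖{ B, C }
  { A, C, D, E }  = Ω∖{ B }
  { B, C, D, E }  = Ω∖{ A }
  (now 10)
Pass 2 (3 new):
  { D, E }  = Ω∖{ A, B, C }
  { C, D, E }  = Ω∖{ A, B }
  { A, B, D, E }  = { A, D, E } ∪ { A, B }
  (now 13)
Pass 3: 2 new —
  { C }  = Ω∖{ A, B, D, E }
  { B, D, E }  = { D, E } ∪ { B }
  (now 15)
Pass 4: +1 →
  { A, C }  = Ω∖{ B, D, E }
  (now 16)
Pass 5 adds nothing — fixpoint reached.

|σ(𝒜)| = 16.  σ(𝒜) = { {}, { A }, { B }, { C }, { A, B }, { A, C }, { B, C }, { D, E }, { A, B, C }, { A, D, E }, { B, D, E }, { C, D, E }, { A, B, D, E }, { A, C, D, E }, { B, C, D, E }, Ω }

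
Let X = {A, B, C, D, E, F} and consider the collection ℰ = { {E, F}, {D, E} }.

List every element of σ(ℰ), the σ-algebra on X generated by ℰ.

σ(ℰ) = { {}, {D}, {E}, {F}, {D, E}, {D, F}, {E, F}, {A, B, C}, {D, E, F}, {A, B, C, D}, {A, B, C, E}, {A, B, C, F}, {A, B, C, D, E}, {A, B, C, D, F}, {A, B, C, E, F}, X }

Derivation:
Seed the family with ℰ together with ∅ and X: { {}, {D, E}, {E, F}, X }.
Round 1. New:
  {D, E, F}  = {D, E} ∪ {E, F}
  {A, B, C, D}  = ᶜ of {E, F}
  {A, B, C, F}  = ᶜ of {D, E}
  — 7 sets.
Round 2 adds 4:
  {A, B, C}  = ᶜ of {D, E, F}
  {A, B, C, D, E}  = {D, E} ∪ {A, B, C, D}
  {A, B, C, D, F}  = {A, B, C, D} ∪ {A, B, C, F}
  {A, B, C, E, F}  = {E, F} ∪ {A, B, C, F}
  — 11 sets.
Round 3 adds 3:
  {D}  = ᶜ of {A, B, C, E, F}
  {E}  = ᶜ of {A, B, C, D, F}
  {F}  = ᶜ of {A, B, C, D, E}
  — 14 sets.
Round 4 (2 new):
  {D, F}  = {D} ∪ {F}
  {A, B, C, E}  = {A, B, C} ∪ {E}
  — 16 sets.
Round 5: no new sets; the family is a σ-algebra.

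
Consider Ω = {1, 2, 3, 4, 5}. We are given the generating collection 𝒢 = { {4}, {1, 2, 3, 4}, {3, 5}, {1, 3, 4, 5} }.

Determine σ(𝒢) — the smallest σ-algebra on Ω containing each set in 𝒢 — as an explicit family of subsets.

Begin from { {}, {4}, {3, 5}, {1, 2, 3, 4}, {1, 3, 4, 5}, Ω } (that is, 𝒢 plus ∅ and Ω).
Round 1: 5 new —
  {2}  = ᶜ of {1, 3, 4, 5}
  {5}  = ᶜ of {1, 2, 3, 4}
  {1, 2, 4}  = ᶜ of {3, 5}
  {3, 4, 5}  = {4} ∪ {3, 5}
  {1, 2, 3, 5}  = ᶜ of {4}
  |family| = 11
Round 2 (7 new):
  {1, 2}  = ᶜ of {3, 4, 5}
  {2, 4}  = {2} ∪ {4}
  {2, 5}  = {2} ∪ {5}
  {4, 5}  = {5} ∪ {4}
  {2, 3, 5}  = {2} ∪ {3, 5}
  {1, 2, 4, 5}  = {1, 2, 4} ∪ {5}
  {2, 3, 4, 5}  = {3, 4, 5} ∪ {2}
  |family| = 18
Round 3 (8 new):
  {1}  = ᶜ of {2, 3, 4, 5}
  {3}  = ᶜ of {1, 2, 4, 5}
  {1, 4}  = ᶜ of {2, 3, 5}
  {1, 2, 3}  = ᶜ of {4, 5}
  {1, 2, 5}  = {2, 5} ∪ {1, 2}
  {1, 3, 4}  = ᶜ of {2, 5}
  {1, 3, 5}  = ᶜ of {2, 4}
  {2, 4, 5}  = {4, 5} ∪ {2, 5}
  |family| = 26
Round 4 (6 new):
  {1, 3}  = ᶜ of {2, 4, 5}
  {1, 5}  = {5} ∪ {1}
  {2, 3}  = {2} ∪ {3}
  {3, 4}  = ᶜ of {1, 2, 5}
  {1, 4, 5}  = {5} ∪ {1, 4}
  {2, 3, 4}  = {3} ∪ {2, 4}
  |family| = 32
Round 5: no new sets; the family is a σ-algebra.

σ(𝒢) = { {}, {1}, {2}, {3}, {4}, {5}, {1, 2}, {1, 3}, {1, 4}, {1, 5}, {2, 3}, {2, 4}, {2, 5}, {3, 4}, {3, 5}, {4, 5}, {1, 2, 3}, {1, 2, 4}, {1, 2, 5}, {1, 3, 4}, {1, 3, 5}, {1, 4, 5}, {2, 3, 4}, {2, 3, 5}, {2, 4, 5}, {3, 4, 5}, {1, 2, 3, 4}, {1, 2, 3, 5}, {1, 2, 4, 5}, {1, 3, 4, 5}, {2, 3, 4, 5}, Ω }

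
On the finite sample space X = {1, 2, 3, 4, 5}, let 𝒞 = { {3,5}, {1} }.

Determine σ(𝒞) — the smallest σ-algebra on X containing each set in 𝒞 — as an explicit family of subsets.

Begin from { {}, {1}, {3,5}, X } (that is, 𝒞 plus ∅ and X).
Iteration 1. New:
  {1,2,4}  = X∖{3,5}
  {1,3,5}  = {3,5} ∪ {1}
  {2,3,4,5}  = X∖{1}
  |family| = 7
Iteration 2 adds 1:
  {2,4}  = X∖{1,3,5}
  |family| = 8
Iteration 3: closed — nothing new.

Therefore σ(𝒞) = { {}, {1}, {2,4}, {3,5}, {1,2,4}, {1,3,5}, {2,3,4,5}, X } (|σ(𝒞)| = 8).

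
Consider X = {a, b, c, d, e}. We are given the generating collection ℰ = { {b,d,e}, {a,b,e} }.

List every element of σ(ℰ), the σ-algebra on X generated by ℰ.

Start: ℰ ∪ {∅, X} = { {}, {a,b,e}, {b,d,e}, X }.
Step 1: +3 →
  {a,c}  = {b,d,e}ᶜ
  {c,d}  = {a,b,e}ᶜ
  {a,b,d,e}  = {a,b,e} ∪ {b,d,e}
  — 7 sets.
Step 2 (4 new):
  {c}  = {a,b,d,e}ᶜ
  {a,c,d}  = {c,d} ∪ {a,c}
  {a,b,c,e}  = {a,b,e} ∪ {a,c}
  {b,c,d,e}  = {c,d} ∪ {b,d,e}
  — 11 sets.
Step 3: 3 new —
  {a}  = {b,c,d,e}ᶜ
  {d}  = {a,b,c,e}ᶜ
  {b,e}  = {a,c,d}ᶜ
  — 14 sets.
Step 4. New:
  {a,d}  = {d} ∪ {a}
  {b,c,e}  = {c} ∪ {b,e}
  — 16 sets.
Step 5: already closed under ᶜ and ∪.

|σ(ℰ)| = 16.  σ(ℰ) = { {}, {a}, {c}, {d}, {a,c}, {a,d}, {b,e}, {c,d}, {a,b,e}, {a,c,d}, {b,c,e}, {b,d,e}, {a,b,c,e}, {a,b,d,e}, {b,c,d,e}, X }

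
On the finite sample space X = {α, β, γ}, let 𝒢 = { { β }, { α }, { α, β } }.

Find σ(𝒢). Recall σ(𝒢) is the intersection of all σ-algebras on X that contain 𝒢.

Begin from { {  }, { α }, { β }, { α, β }, X } (that is, 𝒢 plus ∅ and X).
Pass 1: +3 →
  { γ }  = ᶜ of { α, β }
  { α, γ }  = ᶜ of { β }
  { β, γ }  = ᶜ of { α }
  (now 8)
Pass 2: already closed under ᶜ and ∪.

Therefore σ(𝒢) = { {  }, { α }, { β }, { γ }, { α, β }, { α, γ }, { β, γ }, X } (|σ(𝒢)| = 8).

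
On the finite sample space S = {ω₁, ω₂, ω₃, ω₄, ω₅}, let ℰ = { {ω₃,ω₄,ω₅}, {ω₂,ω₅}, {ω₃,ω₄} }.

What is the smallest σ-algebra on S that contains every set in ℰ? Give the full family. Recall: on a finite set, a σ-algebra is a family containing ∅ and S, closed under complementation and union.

Seed the family with ℰ together with ∅ and S: { {}, {ω₂,ω₅}, {ω₃,ω₄}, {ω₃,ω₄,ω₅}, S }.
Pass 1: +4 →
  {ω₁,ω₂}  = ᶜ of {ω₃,ω₄,ω₅}
  {ω₁,ω₂,ω₅}  = ᶜ of {ω₃,ω₄}
  {ω₁,ω₃,ω₄}  = ᶜ of {ω₂,ω₅}
  {ω₂,ω₃,ω₄,ω₅}  = {ω₂,ω₅} ∪ {ω₃,ω₄,ω₅}
  (now 9)
Pass 2. New:
  {ω₁}  = ᶜ of {ω₂,ω₃,ω₄,ω₅}
  {ω₁,ω₂,ω₃,ω₄}  = {ω₃,ω₄} ∪ {ω₁,ω₂}
  {ω₁,ω₃,ω₄,ω₅}  = {ω₃,ω₄,ω₅} ∪ {ω₁,ω₃,ω₄}
  (now 12)
Pass 3 (2 new):
  {ω₂}  = ᶜ of {ω₁,ω₃,ω₄,ω₅}
  {ω₅}  = ᶜ of {ω₁,ω₂,ω₃,ω₄}
  (now 14)
Pass 4: +2 →
  {ω₁,ω₅}  = {ω₅} ∪ {ω₁}
  {ω₂,ω₃,ω₄}  = {ω₃,ω₄} ∪ {ω₂}
  (now 16)
Pass 5: no new sets; the family is a σ-algebra.

Therefore σ(ℰ) = { {}, {ω₁}, {ω₂}, {ω₅}, {ω₁,ω₂}, {ω₁,ω₅}, {ω₂,ω₅}, {ω₃,ω₄}, {ω₁,ω₂,ω₅}, {ω₁,ω₃,ω₄}, {ω₂,ω₃,ω₄}, {ω₃,ω₄,ω₅}, {ω₁,ω₂,ω₃,ω₄}, {ω₁,ω₃,ω₄,ω₅}, {ω₂,ω₃,ω₄,ω₅}, S } (|σ(ℰ)| = 16).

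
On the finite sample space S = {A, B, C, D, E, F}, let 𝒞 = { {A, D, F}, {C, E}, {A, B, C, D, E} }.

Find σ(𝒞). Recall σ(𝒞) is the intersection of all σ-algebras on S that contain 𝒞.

|σ(𝒞)| = 16.  σ(𝒞) = { ∅, {B}, {F}, {A, D}, {B, F}, {C, E}, {A, B, D}, {A, D, F}, {B, C, E}, {C, E, F}, {A, B, D, F}, {A, C, D, E}, {B, C, E, F}, {A, B, C, D, E}, {A, C, D, E, F}, S }

Derivation:
Begin from { ∅, {C, E}, {A, D, F}, {A, B, C, D, E}, S } (that is, 𝒞 plus ∅ and S).
Step 1: +4 →
  {F}  = complement {A, B, C, D, E}
  {B, C, E}  = complement {A, D, F}
  {A, B, D, F}  = complement {C, E}
  {A, C, D, E, F}  = {C, E} ∪ {A, D, F}
  — 9 sets.
Step 2. New:
  {B}  = complement {A, C, D, E, F}
  {C, E, F}  = {F} ∪ {C, E}
  {B, C, E, F}  = {F} ∪ {B, C, E}
  — 12 sets.
Step 3 (3 new):
  {A, D}  = complement {B, C, E, F}
  {B, F}  = {B} ∪ {F}
  {A, B, D}  = complement {C, E, F}
  — 15 sets.
Step 4: +1 →
  {A, C, D, E}  = complement {B, F}
  — 16 sets.
Step 5 adds nothing — fixpoint reached.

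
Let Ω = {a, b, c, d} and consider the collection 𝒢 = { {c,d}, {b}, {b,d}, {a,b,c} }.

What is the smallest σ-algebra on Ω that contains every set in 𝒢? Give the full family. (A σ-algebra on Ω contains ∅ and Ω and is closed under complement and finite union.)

Seed the family with 𝒢 together with ∅ and Ω: { {}, {b}, {b,d}, {c,d}, {a,b,c}, Ω }.
Iteration 1 (5 new):
  {d}  = complement {a,b,c}
  {a,b}  = complement {c,d}
  {a,c}  = complement {b,d}
  {a,c,d}  = complement {b}
  {b,c,d}  = {c,d} ∪ {b}
  [11 total]
Iteration 2: +2 →
  {a}  = complement {b,c,d}
  {a,b,d}  = {a,b} ∪ {d}
  [13 total]
Iteration 3 adds 2:
  {c}  = complement {a,b,d}
  {a,d}  = {d} ∪ {a}
  [15 total]
Iteration 4: 1 new —
  {b,c}  = complement {a,d}
  [16 total]
Iteration 5: no new sets; the family is a σ-algebra.

|σ(𝒢)| = 16.  σ(𝒢) = { {}, {a}, {b}, {c}, {d}, {a,b}, {a,c}, {a,d}, {b,c}, {b,d}, {c,d}, {a,b,c}, {a,b,d}, {a,c,d}, {b,c,d}, Ω }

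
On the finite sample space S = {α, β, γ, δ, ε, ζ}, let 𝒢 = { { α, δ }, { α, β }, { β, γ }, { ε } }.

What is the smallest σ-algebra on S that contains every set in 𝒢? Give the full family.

Seed the family with 𝒢 together with ∅ and S: { ∅, { ε }, { α, β }, { α, δ }, { β, γ }, S }.
Round 1: +10 →
  { α, β, γ }  = { β, γ } ∪ { α, β }
  { α, β, δ }  = { α, δ } ∪ { α, β }
  { α, β, ε }  = { α, β } ∪ { ε }
  { α, δ, ε }  = { α, δ } ∪ { ε }
  { β, γ, ε }  = { β, γ } ∪ { ε }
  { α, β, γ, δ }  = { β, γ } ∪ { α, δ }
  { α, δ, ε, ζ }  = complement { β, γ }
  { β, γ, ε, ζ }  = complement { α, δ }
  { γ, δ, ε, ζ }  = complement { α, β }
  { α, β, γ, δ, ζ }  = complement { ε }
  — 16 sets.
Round 2: 13 new —
  { ε, ζ }  = complement { α, β, γ, δ }
  { α, δ, ζ }  = complement { β, γ, ε }
  { β, γ, ζ }  = complement { α, δ, ε }
  { γ, δ, ζ }  = complement { α, β, ε }
  { γ, ε, ζ }  = complement { α, β, δ }
  { δ, ε, ζ }  = complement { α, β, γ }
  { α, β, γ, ε }  = { α, β, γ } ∪ { ε }
  { α, β, δ, ε }  = { α, δ, ε } ∪ { α, β }
  { α, β, γ, δ, ε }  = { α, δ, ε } ∪ { α, β, γ }
  { α, β, γ, ε, ζ }  = { α, β, γ } ∪ { β, γ, ε, ζ }
  { α, β, δ, ε, ζ }  = { α, β } ∪ { α, δ, ε, ζ }
  { α, γ, δ, ε, ζ }  = { α, δ, ε } ∪ { γ, δ, ε, ζ }
  { β, γ, δ, ε, ζ }  = { γ, δ, ε, ζ } ∪ { β, γ, ε }
  — 29 sets.
Round 3 adds 12:
  { α }  = complement { β, γ, δ, ε, ζ }
  { β }  = complement { α, γ, δ, ε, ζ }
  { γ }  = complement { α, β, δ, ε, ζ }
  { δ }  = complement { α, β, γ, ε, ζ }
  { ζ }  = complement { α, β, γ, δ, ε }
  { γ, ζ }  = complement { α, β, δ, ε }
  { δ, ζ }  = complement { α, β, γ, ε }
  { α, β, γ, ζ }  = { α, β, γ } ∪ { β, γ, ζ }
  { α, β, δ, ζ }  = { α, β } ∪ { α, δ, ζ }
  { α, β, ε, ζ }  = { ε, ζ } ∪ { α, β }
  { α, γ, δ, ζ }  = { α, δ, ζ } ∪ { γ, δ, ζ }
  { β, γ, δ, ζ }  = { β, γ, ζ } ∪ { γ, δ, ζ }
  — 41 sets.
Round 4: +20 →
  { α, γ }  = { γ } ∪ { α }
  { α, ε }  = complement { β, γ, δ, ζ }
  { α, ζ }  = { α } ∪ { ζ }
  { β, δ }  = { β } ∪ { δ }
  { β, ε }  = complement { α, γ, δ, ζ }
  { β, ζ }  = { β } ∪ { ζ }
  { γ, δ }  = complement { α, β, ε, ζ }
  { γ, ε }  = complement { α, β, δ, ζ }
  { δ, ε }  = complement { α, β, γ, ζ }
  { α, β, ζ }  = { α, β } ∪ { ζ }
  { α, γ, δ }  = { γ } ∪ { α, δ }
  { α, γ, ζ }  = { γ, ζ } ∪ { α }
  { α, ε, ζ }  = { α } ∪ { ε, ζ }
  { β, γ, δ }  = { β, γ } ∪ { δ }
  { β, δ, ζ }  = { β } ∪ { δ, ζ }
  { β, ε, ζ }  = { β } ∪ { ε, ζ }
  { α, γ, δ, ε }  = { γ } ∪ { α, δ, ε }
  { α, γ, ε, ζ }  = { α } ∪ { γ, ε, ζ }
  { β, γ, δ, ε }  = { δ } ∪ { β, γ, ε }
  { β, δ, ε, ζ }  = { β } ∪ { δ, ε, ζ }
  — 61 sets.
Round 5: +3 →
  { α, γ, ε }  = complement { β, δ, ζ }
  { β, δ, ε }  = complement { α, γ, ζ }
  { γ, δ, ε }  = complement { α, β, ζ }
  — 64 sets.
Round 6: already closed under ᶜ and ∪.

Hence σ(𝒢) has 64 members: { ∅, { α }, { β }, { γ }, { δ }, { ε }, { ζ }, { α, β }, { α, γ }, { α, δ }, { α, ε }, { α, ζ }, { β, γ }, { β, δ }, { β, ε }, { β, ζ }, { γ, δ }, { γ, ε }, { γ, ζ }, { δ, ε }, { δ, ζ }, { ε, ζ }, { α, β, γ }, { α, β, δ }, { α, β, ε }, { α, β, ζ }, { α, γ, δ }, { α, γ, ε }, { α, γ, ζ }, { α, δ, ε }, { α, δ, ζ }, { α, ε, ζ }, { β, γ, δ }, { β, γ, ε }, { β, γ, ζ }, { β, δ, ε }, { β, δ, ζ }, { β, ε, ζ }, { γ, δ, ε }, { γ, δ, ζ }, { γ, ε, ζ }, { δ, ε, ζ }, { α, β, γ, δ }, { α, β, γ, ε }, { α, β, γ, ζ }, { α, β, δ, ε }, { α, β, δ, ζ }, { α, β, ε, ζ }, { α, γ, δ, ε }, { α, γ, δ, ζ }, { α, γ, ε, ζ }, { α, δ, ε, ζ }, { β, γ, δ, ε }, { β, γ, δ, ζ }, { β, γ, ε, ζ }, { β, δ, ε, ζ }, { γ, δ, ε, ζ }, { α, β, γ, δ, ε }, { α, β, γ, δ, ζ }, { α, β, γ, ε, ζ }, { α, β, δ, ε, ζ }, { α, γ, δ, ε, ζ }, { β, γ, δ, ε, ζ }, S }.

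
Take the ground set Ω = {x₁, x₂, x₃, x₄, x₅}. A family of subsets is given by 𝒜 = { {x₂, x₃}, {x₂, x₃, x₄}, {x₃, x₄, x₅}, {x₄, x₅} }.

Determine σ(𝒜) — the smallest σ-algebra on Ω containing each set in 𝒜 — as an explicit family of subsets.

σ(𝒜) = { {}, {x₁}, {x₂}, {x₃}, {x₄}, {x₅}, {x₁, x₂}, {x₁, x₃}, {x₁, x₄}, {x₁, x₅}, {x₂, x₃}, {x₂, x₄}, {x₂, x₅}, {x₃, x₄}, {x₃, x₅}, {x₄, x₅}, {x₁, x₂, x₃}, {x₁, x₂, x₄}, {x₁, x₂, x₅}, {x₁, x₃, x₄}, {x₁, x₃, x₅}, {x₁, x₄, x₅}, {x₂, x₃, x₄}, {x₂, x₃, x₅}, {x₂, x₄, x₅}, {x₃, x₄, x₅}, {x₁, x₂, x₃, x₄}, {x₁, x₂, x₃, x₅}, {x₁, x₂, x₄, x₅}, {x₁, x₃, x₄, x₅}, {x₂, x₃, x₄, x₅}, Ω }

Trace:
Take S₀ = 𝒜 ∪ {∅, Ω} = { {}, {x₂, x₃}, {x₄, x₅}, {x₂, x₃, x₄}, {x₃, x₄, x₅}, Ω }.
Step 1. New:
  {x₁, x₂}  = {x₃, x₄, x₅}ᶜ
  {x₁, x₅}  = {x₂, x₃, x₄}ᶜ
  {x₁, x₂, x₃}  = {x₄, x₅}ᶜ
  {x₁, x₄, x₅}  = {x₂, x₃}ᶜ
  {x₂, x₃, x₄, x₅}  = {x₄, x₅} ∪ {x₂, x₃}
Step 2 (6 new):
  {x₁}  = {x₂, x₃, x₄, x₅}ᶜ
  {x₁, x₂, x₅}  = {x₁, x₂} ∪ {x₁, x₅}
  {x₁, x₂, x₃, x₄}  = {x₂, x₃, x₄} ∪ {x₁, x₂, x₃}
  {x₁, x₂, x₃, x₅}  = {x₁, x₂, x₃} ∪ {x₁, x₅}
  {x₁, x₂, x₄, x₅}  = {x₁, x₄, x₅} ∪ {x₁, x₂}
  {x₁, x₃, x₄, x₅}  = {x₁, x₄, x₅} ∪ {x₃, x₄, x₅}
Step 3: 5 new —
  {x₂}  = {x₁, x₃, x₄, x₅}ᶜ
  {x₃}  = {x₁, x₂, x₄, x₅}ᶜ
  {x₄}  = {x₁, x₂, x₃, x₅}ᶜ
  {x₅}  = {x₁, x₂, x₃, x₄}ᶜ
  {x₃, x₄}  = {x₁, x₂, x₅}ᶜ
Step 4: +10 →
  {x₁, x₃}  = {x₃} ∪ {x₁}
  {x₁, x₄}  = {x₄} ∪ {x₁}
  {x₂, x₄}  = {x₂} ∪ {x₄}
  {x₂, x₅}  = {x₂} ∪ {x₅}
  {x₃, x₅}  = {x₅} ∪ {x₃}
  {x₁, x₂, x₄}  = {x₁, x₂} ∪ {x₄}
  {x₁, x₃, x₄}  = {x₃, x₄} ∪ {x₁}
  {x₁, x₃, x₅}  = {x₃} ∪ {x₁, x₅}
  {x₂, x₃, x₅}  = {x₅} ∪ {x₂, x₃}
  {x₂, x₄, x₅}  = {x₂} ∪ {x₄, x₅}
Step 5 adds nothing — fixpoint reached.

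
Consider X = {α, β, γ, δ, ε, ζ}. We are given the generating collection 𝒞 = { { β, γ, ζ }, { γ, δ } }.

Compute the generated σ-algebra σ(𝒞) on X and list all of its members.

Seed the family with 𝒞 together with ∅ and X: { {  }, { γ, δ }, { β, γ, ζ }, X }.
Iteration 1: 3 new —
  { α, δ, ε }  = { β, γ, ζ }ᶜ
  { α, β, ε, ζ }  = { γ, δ }ᶜ
  { β, γ, δ, ζ }  = { γ, δ } ∪ { β, γ, ζ }
  (now 7)
Iteration 2. New:
  { α, ε }  = { β, γ, δ, ζ }ᶜ
  { α, γ, δ, ε }  = { α, δ, ε } ∪ { γ, δ }
  { α, β, γ, ε, ζ }  = { β, γ, ζ } ∪ { α, β, ε, ζ }
  { α, β, δ, ε, ζ }  = { α, δ, ε } ∪ { α, β, ε, ζ }
  (now 11)
Iteration 3 (3 new):
  { γ }  = { α, β, δ, ε, ζ }ᶜ
  { δ }  = { α, β, γ, ε, ζ }ᶜ
  { β, ζ }  = { α, γ, δ, ε }ᶜ
  (now 14)
Iteration 4 (2 new):
  { α, γ, ε }  = { γ } ∪ { α, ε }
  { β, δ, ζ }  = { δ } ∪ { β, ζ }
  (now 16)
Iteration 5: stable.

Therefore σ(𝒞) = { {  }, { γ }, { δ }, { α, ε }, { β, ζ }, { γ, δ }, { α, γ, ε }, { α, δ, ε }, { β, γ, ζ }, { β, δ, ζ }, { α, β, ε, ζ }, { α, γ, δ, ε }, { β, γ, δ, ζ }, { α, β, γ, ε, ζ }, { α, β, δ, ε, ζ }, X } (|σ(𝒞)| = 16).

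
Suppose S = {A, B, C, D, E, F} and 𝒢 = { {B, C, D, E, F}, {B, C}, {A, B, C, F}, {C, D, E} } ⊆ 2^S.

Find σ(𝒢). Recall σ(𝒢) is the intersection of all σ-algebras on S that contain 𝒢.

|σ(𝒢)| = 32.  σ(𝒢) = { {}, {A}, {B}, {C}, {F}, {A, B}, {A, C}, {A, F}, {B, C}, {B, F}, {C, F}, {D, E}, {A, B, C}, {A, B, F}, {A, C, F}, {A, D, E}, {B, C, F}, {B, D, E}, {C, D, E}, {D, E, F}, {A, B, C, F}, {A, B, D, E}, {A, C, D, E}, {A, D, E, F}, {B, C, D, E}, {B, D, E, F}, {C, D, E, F}, {A, B, C, D, E}, {A, B, D, E, F}, {A, C, D, E, F}, {B, C, D, E, F}, S }

Check:
Start: 𝒢 ∪ {∅, S} = { {}, {B, C}, {C, D, E}, {A, B, C, F}, {B, C, D, E, F}, S }.
Round 1. New:
  {A}  = {B, C, D, E, F}ᶜ
  {D, E}  = {A, B, C, F}ᶜ
  {A, B, F}  = {C, D, E}ᶜ
  {A, D, E, F}  = {B, C}ᶜ
  {B, C, D, E}  = {C, D, E} ∪ {B, C}
  — 11 sets.
Round 2: 7 new —
  {A, F}  = {B, C, D, E}ᶜ
  {A, B, C}  = {B, C} ∪ {A}
  {A, D, E}  = {D, E} ∪ {A}
  {A, C, D, E}  = {C, D, E} ∪ {A}
  {A, B, C, D, E}  = {B, C, D, E} ∪ {A}
  {A, B, D, E, F}  = {A, D, E, F} ∪ {A, B, F}
  {A, C, D, E, F}  = {C, D, E} ∪ {A, D, E, F}
  — 18 sets.
Round 3: +6 →
  {B}  = {A, C, D, E, F}ᶜ
  {C}  = {A, B, D, E, F}ᶜ
  {F}  = {A, B, C, D, E}ᶜ
  {B, F}  = {A, C, D, E}ᶜ
  {B, C, F}  = {A, D, E}ᶜ
  {D, E, F}  = {A, B, C}ᶜ
  — 24 sets.
Round 4. New:
  {A, B}  = {B} ∪ {A}
  {A, C}  = {C} ∪ {A}
  {C, F}  = {F} ∪ {C}
  {A, C, F}  = {A, F} ∪ {C}
  {B, D, E}  = {B} ∪ {D, E}
  {A, B, D, E}  = {A, D, E} ∪ {B}
  {B, D, E, F}  = {B} ∪ {D, E, F}
  {C, D, E, F}  = {C, D, E} ∪ {F}
  — 32 sets.
Round 5: no new sets; the family is a σ-algebra.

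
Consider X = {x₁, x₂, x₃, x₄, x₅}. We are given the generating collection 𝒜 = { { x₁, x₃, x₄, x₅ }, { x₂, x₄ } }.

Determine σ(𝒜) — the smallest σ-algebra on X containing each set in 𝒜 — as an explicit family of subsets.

Seed the family with 𝒜 together with ∅ and X: { {  }, { x₂, x₄ }, { x₁, x₃, x₄, x₅ }, X }.
Round 1. New:
  { x₂ }  = { x₁, x₃, x₄, x₅ }ᶜ
  { x₁, x₃, x₅ }  = { x₂, x₄ }ᶜ
  [6 total]
Round 2: 1 new —
  { x₁, x₂, x₃, x₅ }  = { x₁, x₃, x₅ } ∪ { x₂ }
  [7 total]
Round 3: +1 →
  { x₄ }  = { x₁, x₂, x₃, x₅ }ᶜ
  [8 total]
Round 4: no new sets; the family is a σ-algebra.

Hence σ(𝒜) has 8 members: { {  }, { x₂ }, { x₄ }, { x₂, x₄ }, { x₁, x₃, x₅ }, { x₁, x₂, x₃, x₅ }, { x₁, x₃, x₄, x₅ }, X }.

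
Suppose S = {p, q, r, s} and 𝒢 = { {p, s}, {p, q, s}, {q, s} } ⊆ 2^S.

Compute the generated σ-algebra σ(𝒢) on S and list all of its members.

Take S₀ = 𝒢 ∪ {∅, S} = { {}, {p, s}, {q, s}, {p, q, s}, S }.
Round 1. New:
  {r}  = complement {p, q, s}
  {p, r}  = complement {q, s}
  {q, r}  = complement {p, s}
  — 8 sets.
Round 2 adds 3:
  {p, q, r}  = {p, r} ∪ {q, r}
  {p, r, s}  = {r} ∪ {p, s}
  {q, r, s}  = {r} ∪ {q, s}
  — 11 sets.
Round 3: +3 →
  {p}  = complement {q, r, s}
  {q}  = complement {p, r, s}
  {s}  = complement {p, q, r}
  — 14 sets.
Round 4: +2 →
  {p, q}  = {q} ∪ {p}
  {r, s}  = {r} ∪ {s}
  — 16 sets.
Round 5: stable.

σ(𝒢) = { {}, {p}, {q}, {r}, {s}, {p, q}, {p, r}, {p, s}, {q, r}, {q, s}, {r, s}, {p, q, r}, {p, q, s}, {p, r, s}, {q, r, s}, S }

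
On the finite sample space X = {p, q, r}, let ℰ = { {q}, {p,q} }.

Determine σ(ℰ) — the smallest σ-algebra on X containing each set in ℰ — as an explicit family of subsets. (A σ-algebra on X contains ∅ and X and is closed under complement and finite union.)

Answer: σ(ℰ) = { {}, {p}, {q}, {r}, {p,q}, {p,r}, {q,r}, X }

Working:
Seed the family with ℰ together with ∅ and X: { {}, {q}, {p,q}, X }.
Step 1: 2 new —
  {r}  = X∖{p,q}
  {p,r}  = X∖{q}
  [6 total]
Step 2. New:
  {q,r}  = {r} ∪ {q}
  [7 total]
Step 3 adds 1:
  {p}  = X∖{q,r}
  [8 total]
Step 4: already closed under ᶜ and ∪.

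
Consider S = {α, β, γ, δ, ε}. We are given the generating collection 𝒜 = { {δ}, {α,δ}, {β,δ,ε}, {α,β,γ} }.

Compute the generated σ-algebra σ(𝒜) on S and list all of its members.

Answer: σ(𝒜) = { {}, {α}, {β}, {γ}, {δ}, {ε}, {α,β}, {α,γ}, {α,δ}, {α,ε}, {β,γ}, {β,δ}, {β,ε}, {γ,δ}, {γ,ε}, {δ,ε}, {α,β,γ}, {α,β,δ}, {α,β,ε}, {α,γ,δ}, {α,γ,ε}, {α,δ,ε}, {β,γ,δ}, {β,γ,ε}, {β,δ,ε}, {γ,δ,ε}, {α,β,γ,δ}, {α,β,γ,ε}, {α,β,δ,ε}, {α,γ,δ,ε}, {β,γ,δ,ε}, S }

Trace:
Seed the family with 𝒜 together with ∅ and S: { {}, {δ}, {α,δ}, {α,β,γ}, {β,δ,ε}, S }.
Pass 1. New:
  {α,γ}  = complement {β,δ,ε}
  {δ,ε}  = complement {α,β,γ}
  {β,γ,ε}  = complement {α,δ}
  {α,β,γ,δ}  = {α,δ} ∪ {α,β,γ}
  {α,β,γ,ε}  = complement {δ}
  {α,β,δ,ε}  = {α,δ} ∪ {β,δ,ε}
Pass 2: +6 →
  {γ}  = complement {α,β,δ,ε}
  {ε}  = complement {α,β,γ,δ}
  {α,γ,δ}  = {α,δ} ∪ {α,γ}
  {α,δ,ε}  = {δ,ε} ∪ {α,δ}
  {α,γ,δ,ε}  = {δ,ε} ∪ {α,γ}
  {β,γ,δ,ε}  = {δ,ε} ∪ {β,γ,ε}
Pass 3. New:
  {α}  = complement {β,γ,δ,ε}
  {β}  = complement {α,γ,δ,ε}
  {β,γ}  = complement {α,δ,ε}
  {β,ε}  = complement {α,γ,δ}
  {γ,δ}  = {γ} ∪ {δ}
  {γ,ε}  = {γ} ∪ {ε}
  {α,γ,ε}  = {α,γ} ∪ {ε}
  {γ,δ,ε}  = {δ,ε} ∪ {γ}
Pass 4 (6 new):
  {α,β}  = complement {γ,δ,ε}
  {α,ε}  = {ε} ∪ {α}
  {β,δ}  = complement {α,γ,ε}
  {α,β,δ}  = complement {γ,ε}
  {α,β,ε}  = complement {γ,δ}
  {β,γ,δ}  = {γ,δ} ∪ {β}
Pass 5 adds nothing — fixpoint reached.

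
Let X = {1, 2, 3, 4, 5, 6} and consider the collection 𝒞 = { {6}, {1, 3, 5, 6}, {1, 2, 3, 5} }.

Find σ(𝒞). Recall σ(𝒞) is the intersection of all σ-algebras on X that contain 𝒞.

σ(𝒞) = { ∅, {2}, {4}, {6}, {2, 4}, {2, 6}, {4, 6}, {1, 3, 5}, {2, 4, 6}, {1, 2, 3, 5}, {1, 3, 4, 5}, {1, 3, 5, 6}, {1, 2, 3, 4, 5}, {1, 2, 3, 5, 6}, {1, 3, 4, 5, 6}, X }

Trace:
Begin from { ∅, {6}, {1, 2, 3, 5}, {1, 3, 5, 6}, X } (that is, 𝒞 plus ∅ and X).
Step 1 (4 new):
  {2, 4}  = complement {1, 3, 5, 6}
  {4, 6}  = complement {1, 2, 3, 5}
  {1, 2, 3, 4, 5}  = complement {6}
  {1, 2, 3, 5, 6}  = {1, 3, 5, 6} ∪ {1, 2, 3, 5}
Step 2: 3 new —
  {4}  = complement {1, 2, 3, 5, 6}
  {2, 4, 6}  = {6} ∪ {2, 4}
  {1, 3, 4, 5, 6}  = {1, 3, 5, 6} ∪ {4, 6}
Step 3: +2 →
  {2}  = complement {1, 3, 4, 5, 6}
  {1, 3, 5}  = complement {2, 4, 6}
Step 4: 2 new —
  {2, 6}  = {2} ∪ {6}
  {1, 3, 4, 5}  = {4} ∪ {1, 3, 5}
Step 5: closed — nothing new.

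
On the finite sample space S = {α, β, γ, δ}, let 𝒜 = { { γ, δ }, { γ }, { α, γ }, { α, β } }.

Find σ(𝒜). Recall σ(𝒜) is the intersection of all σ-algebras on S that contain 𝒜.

σ(𝒜) (16 sets): { {  }, { α }, { β }, { γ }, { δ }, { α, β }, { α, γ }, { α, δ }, { β, γ }, { β, δ }, { γ, δ }, { α, β, γ }, { α, β, δ }, { α, γ, δ }, { β, γ, δ }, S }

Check:
Initial family (6 sets): { {  }, { γ }, { α, β }, { α, γ }, { γ, δ }, S }.
Pass 1 adds 4:
  { β, δ }  = { α, γ }ᶜ
  { α, β, γ }  = { γ } ∪ { α, β }
  { α, β, δ }  = { γ }ᶜ
  { α, γ, δ }  = { γ, δ } ∪ { α, γ }
  |family| = 10
Pass 2 adds 3:
  { β }  = { α, γ, δ }ᶜ
  { δ }  = { α, β, γ }ᶜ
  { β, γ, δ }  = { γ, δ } ∪ { β, δ }
  |family| = 13
Pass 3. New:
  { α }  = { β, γ, δ }ᶜ
  { β, γ }  = { γ } ∪ { β }
  |family| = 15
Pass 4. New:
  { α, δ }  = { β, γ }ᶜ
  |family| = 16
Pass 5: stable.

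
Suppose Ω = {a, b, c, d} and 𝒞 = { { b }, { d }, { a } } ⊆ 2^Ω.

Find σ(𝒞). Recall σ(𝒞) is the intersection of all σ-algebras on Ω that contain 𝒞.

Initial family (5 sets): { {  }, { a }, { b }, { d }, Ω }.
Iteration 1 (6 new):
  { a, b }  = { b } ∪ { a }
  { a, d }  = { d } ∪ { a }
  { b, d }  = { d } ∪ { b }
  { a, b, c }  = { d }ᶜ
  { a, c, d }  = { b }ᶜ
  { b, c, d }  = { a }ᶜ
  (now 11)
Iteration 2: 4 new —
  { a, c }  = { b, d }ᶜ
  { b, c }  = { a, d }ᶜ
  { c, d }  = { a, b }ᶜ
  { a, b, d }  = { a, b } ∪ { a, d }
  (now 15)
Iteration 3 (1 new):
  { c }  = { a, b, d }ᶜ
  (now 16)
Iteration 4 adds nothing — fixpoint reached.

Hence σ(𝒞) has 16 members: { {  }, { a }, { b }, { c }, { d }, { a, b }, { a, c }, { a, d }, { b, c }, { b, d }, { c, d }, { a, b, c }, { a, b, d }, { a, c, d }, { b, c, d }, Ω }.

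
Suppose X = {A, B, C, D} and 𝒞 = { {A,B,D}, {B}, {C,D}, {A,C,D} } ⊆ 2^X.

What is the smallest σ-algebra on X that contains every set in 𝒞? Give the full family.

Take S₀ = 𝒞 ∪ {∅, X} = { ∅, {B}, {C,D}, {A,B,D}, {A,C,D}, X }.
Iteration 1. New:
  {C}  = X∖{A,B,D}
  {A,B}  = X∖{C,D}
  {B,C,D}  = {C,D} ∪ {B}
Iteration 2. New:
  {A}  = X∖{B,C,D}
  {B,C}  = {B} ∪ {C}
  {A,B,C}  = {A,B} ∪ {C}
Iteration 3 (3 new):
  {D}  = X∖{A,B,C}
  {A,C}  = {C} ∪ {A}
  {A,D}  = X∖{B,C}
Iteration 4 adds 1:
  {B,D}  = X∖{A,C}
After Iteration 5 the family is unchanged; done.

Therefore σ(𝒞) = { ∅, {A}, {B}, {C}, {D}, {A,B}, {A,C}, {A,D}, {B,C}, {B,D}, {C,D}, {A,B,C}, {A,B,D}, {A,C,D}, {B,C,D}, X } (|σ(𝒞)| = 16).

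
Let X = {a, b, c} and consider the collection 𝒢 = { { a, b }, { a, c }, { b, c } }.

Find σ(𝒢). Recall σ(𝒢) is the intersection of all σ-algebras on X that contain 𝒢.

|σ(𝒢)| = 8.  σ(𝒢) = { {  }, { a }, { b }, { c }, { a, b }, { a, c }, { b, c }, X }

Derivation:
Initial family (5 sets): { {  }, { a, b }, { a, c }, { b, c }, X }.
Round 1 (3 new):
  { a }  = complement { b, c }
  { b }  = complement { a, c }
  { c }  = complement { a, b }
  [8 total]
Round 2: closed — nothing new.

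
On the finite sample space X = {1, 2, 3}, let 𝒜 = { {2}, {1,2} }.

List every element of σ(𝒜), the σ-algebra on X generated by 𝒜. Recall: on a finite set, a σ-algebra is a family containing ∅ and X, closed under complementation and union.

|σ(𝒜)| = 8.  σ(𝒜) = { ∅, {1}, {2}, {3}, {1,2}, {1,3}, {2,3}, X }

Check:
Seed the family with 𝒜 together with ∅ and X: { ∅, {2}, {1,2}, X }.
Step 1: +2 →
  {3}  = complement {1,2}
  {1,3}  = complement {2}
  (now 6)
Step 2. New:
  {2,3}  = {3} ∪ {2}
  (now 7)
Step 3 adds 1:
  {1}  = complement {2,3}
  (now 8)
After Step 4 the family is unchanged; done.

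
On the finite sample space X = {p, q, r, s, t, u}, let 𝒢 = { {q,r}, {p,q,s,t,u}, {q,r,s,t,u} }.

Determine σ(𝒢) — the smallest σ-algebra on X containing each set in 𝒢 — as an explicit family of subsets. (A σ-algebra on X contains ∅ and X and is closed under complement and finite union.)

|σ(𝒢)| = 16.  σ(𝒢) = { {}, {p}, {q}, {r}, {p,q}, {p,r}, {q,r}, {p,q,r}, {s,t,u}, {p,s,t,u}, {q,s,t,u}, {r,s,t,u}, {p,q,s,t,u}, {p,r,s,t,u}, {q,r,s,t,u}, X }

Working:
Take S₀ = 𝒢 ∪ {∅, X} = { {}, {q,r}, {p,q,s,t,u}, {q,r,s,t,u}, X }.
Pass 1 adds 3:
  {p}  = {q,r,s,t,u}ᶜ
  {r}  = {p,q,s,t,u}ᶜ
  {p,s,t,u}  = {q,r}ᶜ
  |family| = 8
Pass 2 (3 new):
  {p,r}  = {r} ∪ {p}
  {p,q,r}  = {q,r} ∪ {p}
  {p,r,s,t,u}  = {p,s,t,u} ∪ {r}
  |family| = 11
Pass 3 adds 3:
  {q}  = {p,r,s,t,u}ᶜ
  {s,t,u}  = {p,q,r}ᶜ
  {q,s,t,u}  = {p,r}ᶜ
  |family| = 14
Pass 4 (2 new):
  {p,q}  = {q} ∪ {p}
  {r,s,t,u}  = {r} ∪ {s,t,u}
  |family| = 16
Pass 5 adds nothing — fixpoint reached.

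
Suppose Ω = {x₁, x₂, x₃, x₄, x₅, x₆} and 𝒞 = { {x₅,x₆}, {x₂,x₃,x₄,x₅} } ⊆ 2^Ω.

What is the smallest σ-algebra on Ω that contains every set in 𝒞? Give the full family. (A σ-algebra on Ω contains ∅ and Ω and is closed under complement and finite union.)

Initial family (4 sets): { {}, {x₅,x₆}, {x₂,x₃,x₄,x₅}, Ω }.
Round 1. New:
  {x₁,x₆}  = Ω∖{x₂,x₃,x₄,x₅}
  {x₁,x₂,x₃,x₄}  = Ω∖{x₅,x₆}
  {x₂,x₃,x₄,x₅,x₆}  = {x₂,x₃,x₄,x₅} ∪ {x₅,x₆}
Round 2: 4 new —
  {x₁}  = Ω∖{x₂,x₃,x₄,x₅,x₆}
  {x₁,x₅,x₆}  = {x₅,x₆} ∪ {x₁,x₆}
  {x₁,x₂,x₃,x₄,x₅}  = {x₁,x₂,x₃,x₄} ∪ {x₂,x₃,x₄,x₅}
  {x₁,x₂,x₃,x₄,x₆}  = {x₁,x₆} ∪ {x₁,x₂,x₃,x₄}
Round 3: +3 →
  {x₅}  = Ω∖{x₁,x₂,x₃,x₄,x₆}
  {x₆}  = Ω∖{x₁,x₂,x₃,x₄,x₅}
  {x₂,x₃,x₄}  = Ω∖{x₁,x₅,x₆}
Round 4: +2 →
  {x₁,x₅}  = {x₅} ∪ {x₁}
  {x₂,x₃,x₄,x₆}  = {x₂,x₃,x₄} ∪ {x₆}
Round 5: stable.

Therefore σ(𝒞) = { {}, {x₁}, {x₅}, {x₆}, {x₁,x₅}, {x₁,x₆}, {x₅,x₆}, {x₁,x₅,x₆}, {x₂,x₃,x₄}, {x₁,x₂,x₃,x₄}, {x₂,x₃,x₄,x₅}, {x₂,x₃,x₄,x₆}, {x₁,x₂,x₃,x₄,x₅}, {x₁,x₂,x₃,x₄,x₆}, {x₂,x₃,x₄,x₅,x₆}, Ω } (|σ(𝒞)| = 16).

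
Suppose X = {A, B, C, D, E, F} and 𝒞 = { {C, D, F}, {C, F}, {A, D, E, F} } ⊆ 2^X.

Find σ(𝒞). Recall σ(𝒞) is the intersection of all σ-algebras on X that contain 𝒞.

Take S₀ = 𝒞 ∪ {∅, X} = { ∅, {C, F}, {C, D, F}, {A, D, E, F}, X }.
Pass 1: 4 new —
  {B, C}  = ᶜ of {A, D, E, F}
  {A, B, E}  = ᶜ of {C, D, F}
  {A, B, D, E}  = ᶜ of {C, F}
  {A, C, D, E, F}  = {C, F} ∪ {A, D, E, F}
  — 9 sets.
Pass 2 (7 new):
  {B}  = ᶜ of {A, C, D, E, F}
  {B, C, F}  = {B, C} ∪ {C, F}
  {A, B, C, E}  = {A, B, E} ∪ {B, C}
  {B, C, D, F}  = {B, C} ∪ {C, D, F}
  {A, B, C, D, E}  = {A, B, D, E} ∪ {B, C}
  {A, B, C, E, F}  = {A, B, E} ∪ {C, F}
  {A, B, D, E, F}  = {A, D, E, F} ∪ {A, B, D, E}
  — 16 sets.
Pass 3 adds 6:
  {C}  = ᶜ of {A, B, D, E, F}
  {D}  = ᶜ of {A, B, C, E, F}
  {F}  = ᶜ of {A, B, C, D, E}
  {A, E}  = ᶜ of {B, C, D, F}
  {D, F}  = ᶜ of {A, B, C, E}
  {A, D, E}  = ᶜ of {B, C, F}
  — 22 sets.
Pass 4 adds 10:
  {B, D}  = {B} ∪ {D}
  {B, F}  = {B} ∪ {F}
  {C, D}  = {C} ∪ {D}
  {A, C, E}  = {C} ∪ {A, E}
  {A, E, F}  = {F} ∪ {A, E}
  {B, C, D}  = {B, C} ∪ {D}
  {B, D, F}  = {B} ∪ {D, F}
  {A, B, E, F}  = {F} ∪ {A, B, E}
  {A, C, D, E}  = {A, D, E} ∪ {C}
  {A, C, E, F}  = {C, F} ∪ {A, E}
  — 32 sets.
After Pass 5 the family is unchanged; done.

Hence σ(𝒞) has 32 members: { ∅, {B}, {C}, {D}, {F}, {A, E}, {B, C}, {B, D}, {B, F}, {C, D}, {C, F}, {D, F}, {A, B, E}, {A, C, E}, {A, D, E}, {A, E, F}, {B, C, D}, {B, C, F}, {B, D, F}, {C, D, F}, {A, B, C, E}, {A, B, D, E}, {A, B, E, F}, {A, C, D, E}, {A, C, E, F}, {A, D, E, F}, {B, C, D, F}, {A, B, C, D, E}, {A, B, C, E, F}, {A, B, D, E, F}, {A, C, D, E, F}, X }.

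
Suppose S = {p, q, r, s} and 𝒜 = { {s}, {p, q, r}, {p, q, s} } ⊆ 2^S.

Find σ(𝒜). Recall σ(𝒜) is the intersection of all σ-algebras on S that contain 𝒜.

Start: 𝒜 ∪ {∅, S} = { {}, {s}, {p, q, r}, {p, q, s}, S }.
Round 1: 1 new —
  {r}  = ᶜ of {p, q, s}
Round 2. New:
  {r, s}  = {s} ∪ {r}
Round 3. New:
  {p, q}  = ᶜ of {r, s}
Round 4: no new sets; the family is a σ-algebra.

|σ(𝒜)| = 8.  σ(𝒜) = { {}, {r}, {s}, {p, q}, {r, s}, {p, q, r}, {p, q, s}, S }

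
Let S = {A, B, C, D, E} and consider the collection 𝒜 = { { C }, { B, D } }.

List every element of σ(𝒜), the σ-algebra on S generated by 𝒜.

σ(𝒜) = { {}, { C }, { A, E }, { B, D }, { A, C, E }, { B, C, D }, { A, B, D, E }, S }

Derivation:
Begin from { {}, { C }, { B, D }, S } (that is, 𝒜 plus ∅ and S).
Round 1 (3 new):
  { A, C, E }  = ᶜ of { B, D }
  { B, C, D }  = { C } ∪ { B, D }
  { A, B, D, E }  = ᶜ of { C }
Round 2. New:
  { A, E }  = ᶜ of { B, C, D }
Round 3: closed — nothing new.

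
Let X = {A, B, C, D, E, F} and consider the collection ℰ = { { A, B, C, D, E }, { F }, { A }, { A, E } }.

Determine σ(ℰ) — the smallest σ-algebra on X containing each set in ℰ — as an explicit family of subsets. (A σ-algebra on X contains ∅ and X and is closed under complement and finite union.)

Start: ℰ ∪ {∅, X} = { {}, { A }, { F }, { A, E }, { A, B, C, D, E }, X }.
Step 1 adds 4:
  { A, F }  = { A } ∪ { F }
  { A, E, F }  = { A, E } ∪ { F }
  { B, C, D, F }  = { A, E }ᶜ
  { B, C, D, E, F }  = { A }ᶜ
Step 2 adds 3:
  { B, C, D }  = { A, E, F }ᶜ
  { B, C, D, E }  = { A, F }ᶜ
  { A, B, C, D, F }  = { A, F } ∪ { B, C, D, F }
Step 3: +2 →
  { E }  = { A, B, C, D, F }ᶜ
  { A, B, C, D }  = { B, C, D } ∪ { A }
Step 4. New:
  { E, F }  = { A, B, C, D }ᶜ
After Step 5 the family is unchanged; done.

Therefore σ(ℰ) = { {}, { A }, { E }, { F }, { A, E }, { A, F }, { E, F }, { A, E, F }, { B, C, D }, { A, B, C, D }, { B, C, D, E }, { B, C, D, F }, { A, B, C, D, E }, { A, B, C, D, F }, { B, C, D, E, F }, X } (|σ(ℰ)| = 16).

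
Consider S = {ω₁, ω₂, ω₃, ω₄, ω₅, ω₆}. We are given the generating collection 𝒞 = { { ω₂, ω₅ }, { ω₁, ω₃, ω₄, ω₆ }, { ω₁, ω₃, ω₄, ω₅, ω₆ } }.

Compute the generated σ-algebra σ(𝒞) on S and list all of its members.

σ(𝒞) (8 sets): { ∅, { ω₂ }, { ω₅ }, { ω₂, ω₅ }, { ω₁, ω₃, ω₄, ω₆ }, { ω₁, ω₂, ω₃, ω₄, ω₆ }, { ω₁, ω₃, ω₄, ω₅, ω₆ }, S }

Trace:
Initial family (5 sets): { ∅, { ω₂, ω₅ }, { ω₁, ω₃, ω₄, ω₆ }, { ω₁, ω₃, ω₄, ω₅, ω₆ }, S }.
Iteration 1: 1 new —
  { ω₂ }  = S∖{ ω₁, ω₃, ω₄, ω₅, ω₆ }
Iteration 2: 1 new —
  { ω₁, ω₂, ω₃, ω₄, ω₆ }  = { ω₂ } ∪ { ω₁, ω₃, ω₄, ω₆ }
Iteration 3. New:
  { ω₅ }  = S∖{ ω₁, ω₂, ω₃, ω₄, ω₆ }
Iteration 4 adds nothing — fixpoint reached.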